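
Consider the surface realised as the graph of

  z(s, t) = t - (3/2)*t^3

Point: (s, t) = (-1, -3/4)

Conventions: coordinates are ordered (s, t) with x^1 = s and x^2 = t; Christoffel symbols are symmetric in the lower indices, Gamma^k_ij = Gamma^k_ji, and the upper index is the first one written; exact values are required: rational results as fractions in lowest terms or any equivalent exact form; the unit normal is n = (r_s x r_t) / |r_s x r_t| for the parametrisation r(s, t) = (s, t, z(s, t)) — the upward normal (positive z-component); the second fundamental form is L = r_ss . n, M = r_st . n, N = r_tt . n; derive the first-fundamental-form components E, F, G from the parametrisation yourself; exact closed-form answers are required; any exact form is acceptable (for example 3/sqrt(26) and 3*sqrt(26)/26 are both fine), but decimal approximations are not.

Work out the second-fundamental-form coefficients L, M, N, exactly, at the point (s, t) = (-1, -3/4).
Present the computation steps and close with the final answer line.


z_s = 0, z_t = -49/32, z_ss = 0, z_st = 0, z_tt = 27/4
E = 1, F = 0, G = 3425/1024; answer radicand W^2 = 3425/1024
unnormalised second-form numerators: l = 0, m = 0, n = 27/4; L = l/sqrt(3425/1024), and similarly M = m/sqrt(W^2), N = n/sqrt(W^2)

Answer: L = 0, M = 0, N = 216*sqrt(137)/685


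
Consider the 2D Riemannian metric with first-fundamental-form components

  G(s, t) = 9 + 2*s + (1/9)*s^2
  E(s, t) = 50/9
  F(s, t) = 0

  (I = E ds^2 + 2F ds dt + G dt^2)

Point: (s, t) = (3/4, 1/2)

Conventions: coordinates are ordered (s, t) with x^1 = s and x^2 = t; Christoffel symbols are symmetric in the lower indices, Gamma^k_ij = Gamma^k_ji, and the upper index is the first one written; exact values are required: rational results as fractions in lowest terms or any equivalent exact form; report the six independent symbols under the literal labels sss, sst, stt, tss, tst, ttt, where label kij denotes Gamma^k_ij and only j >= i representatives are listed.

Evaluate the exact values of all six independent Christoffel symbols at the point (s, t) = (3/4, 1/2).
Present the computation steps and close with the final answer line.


E = 50/9, F = 0, G = 169/16 at the point
E_s = 0, E_t = 0, F_s = 0, F_t = 0, G_s = 13/6, G_t = 0
EG - F^2 = 4225/72;  g^inv = (72/4225) * [[169/16, 0], [0, 50/9]]
first-kind symbols [ij,l] = (1/2)(d_i g_jl + d_j g_il - d_l g_ij): [ss,s] = E_s/2 = 0, [ss,t] = F_s - E_t/2 = 0, [st,s] = E_t/2 = 0, [st,t] = G_s/2 = 13/12, [tt,s] = F_t - G_s/2 = -13/12, [tt,t] = G_t/2 = 0
Gamma^s_ij = (G*[ij,s] - F*[ij,t])/(EG - F^2), Gamma^t_ij = (E*[ij,t] - F*[ij,s])/(EG - F^2)

Answer: Gamma_sss = 0, Gamma_sst = 0, Gamma_stt = -39/200, Gamma_tss = 0, Gamma_tst = 4/39, Gamma_ttt = 0


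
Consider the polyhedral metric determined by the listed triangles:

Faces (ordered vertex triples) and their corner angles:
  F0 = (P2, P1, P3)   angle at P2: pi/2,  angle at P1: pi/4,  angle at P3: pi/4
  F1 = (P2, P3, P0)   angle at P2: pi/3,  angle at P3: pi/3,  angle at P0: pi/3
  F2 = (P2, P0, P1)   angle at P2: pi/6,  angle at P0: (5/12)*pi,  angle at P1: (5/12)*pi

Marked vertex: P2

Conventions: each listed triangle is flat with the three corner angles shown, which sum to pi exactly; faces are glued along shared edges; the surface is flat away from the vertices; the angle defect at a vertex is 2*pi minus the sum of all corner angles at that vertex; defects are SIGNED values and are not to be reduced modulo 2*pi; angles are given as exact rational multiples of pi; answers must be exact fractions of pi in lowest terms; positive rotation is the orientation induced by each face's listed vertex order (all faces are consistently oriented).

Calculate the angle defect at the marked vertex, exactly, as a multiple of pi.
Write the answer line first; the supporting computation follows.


Answer: defect(P2) = pi

Sum of corner angles at P2: pi
defect = 2*pi - pi


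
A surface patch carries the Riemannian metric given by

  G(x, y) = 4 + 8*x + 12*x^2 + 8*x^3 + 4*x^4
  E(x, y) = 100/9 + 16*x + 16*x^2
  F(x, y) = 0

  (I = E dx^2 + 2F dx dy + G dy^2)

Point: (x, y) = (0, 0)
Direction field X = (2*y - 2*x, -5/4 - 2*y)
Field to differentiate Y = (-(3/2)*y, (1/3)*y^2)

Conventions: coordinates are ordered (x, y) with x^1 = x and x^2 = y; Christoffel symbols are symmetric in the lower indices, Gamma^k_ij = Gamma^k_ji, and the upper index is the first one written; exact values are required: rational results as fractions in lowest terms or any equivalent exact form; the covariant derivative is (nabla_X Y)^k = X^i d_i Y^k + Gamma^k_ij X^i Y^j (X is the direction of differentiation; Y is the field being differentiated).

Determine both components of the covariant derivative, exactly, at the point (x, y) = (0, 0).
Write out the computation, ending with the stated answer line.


E = 100/9, F = 0, G = 4 at the point
E_x = 16, E_y = 0, F_x = 0, F_y = 0, G_x = 8, G_y = 0
EG - F^2 = 400/9;  g^inv = (9/400) * [[4, 0], [0, 100/9]]
first-kind symbols [ij,l] = (1/2)(d_i g_jl + d_j g_il - d_l g_ij): [xx,x] = E_x/2 = 8, [xx,y] = F_x - E_y/2 = 0, [xy,x] = E_y/2 = 0, [xy,y] = G_x/2 = 4, [yy,x] = F_y - G_x/2 = -4, [yy,y] = G_y/2 = 0
Gamma^x_ij = (G*[ij,x] - F*[ij,y])/(EG - F^2), Gamma^y_ij = (E*[ij,y] - F*[ij,x])/(EG - F^2)
Gamma_xxx = 18/25, Gamma_xxy = 0, Gamma_xyy = -9/25, Gamma_yxx = 0, Gamma_yxy = 1, Gamma_yyy = 0
X = (0, -5/4), Y = (0, 0) at the point

Answer: (nabla_X Y)^x = 15/8, (nabla_X Y)^y = 0


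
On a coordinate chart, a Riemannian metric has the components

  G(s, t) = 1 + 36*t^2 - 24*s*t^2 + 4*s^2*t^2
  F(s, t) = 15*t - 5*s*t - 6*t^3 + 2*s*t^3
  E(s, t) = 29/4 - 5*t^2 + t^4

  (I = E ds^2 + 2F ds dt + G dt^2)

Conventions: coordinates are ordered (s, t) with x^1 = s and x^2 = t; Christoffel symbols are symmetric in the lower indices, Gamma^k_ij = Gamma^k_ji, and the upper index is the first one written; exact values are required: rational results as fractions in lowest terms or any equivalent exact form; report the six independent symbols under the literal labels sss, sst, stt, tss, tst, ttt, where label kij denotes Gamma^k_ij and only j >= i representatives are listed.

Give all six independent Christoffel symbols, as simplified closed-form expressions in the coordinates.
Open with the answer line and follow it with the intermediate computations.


Answer: Gamma_sss = 0, Gamma_sst = (8*t^3 - 20*t)/(16*s^2*t^2 - 96*s*t^2 + 4*t^4 + 124*t^2 + 29), Gamma_stt = (8*s*t^2 - 20*s - 24*t^2 + 60)/(16*s^2*t^2 - 96*s*t^2 + 4*t^4 + 124*t^2 + 29), Gamma_tss = 0, Gamma_tst = (16*s*t^2 - 48*t^2)/(16*s^2*t^2 - 96*s*t^2 + 4*t^4 + 124*t^2 + 29), Gamma_ttt = (16*s^2*t - 96*s*t + 144*t)/(16*s^2*t^2 - 96*s*t^2 + 4*t^4 + 124*t^2 + 29)

E = 29/4 - 5*t^2 + t^4; F = 15*t - 5*s*t - 6*t^3 + 2*s*t^3; G = 1 + 36*t^2 - 24*s*t^2 + 4*s^2*t^2
Gamma^k_ij = (1/2) g^{kl} (d_i g_jl + d_j g_il - d_l g_ij), with g^inv = (1/(EG-F^2)) [[G, -F], [-F, E]]
first partials: E_s = 0, E_t = -10*t + 4*t^3, F_s = -5*t + 2*t^3, F_t = 15 - 5*s - 18*t^2 + 6*s*t^2, G_s = -24*t^2 + 8*s*t^2, G_t = 72*t - 48*s*t + 8*s^2*t
D = EG - F^2 = 29/4 + 31*t^2 - 24*s*t^2 + t^4 + 4*s^2*t^2
expanded: Gamma^s_ss = (G E_s - 2F F_s + F E_t)/(2D), Gamma^s_st = (G E_t - F G_s)/(2D), Gamma^s_tt = (2G F_t - G G_s - F G_t)/(2D), Gamma^t_ss = (2E F_s - E E_t - F E_s)/(2D), Gamma^t_st = (E G_s - F E_t)/(2D), Gamma^t_tt = (E G_t - 2F F_t + F G_s)/(2D); substitute and cancel common factors


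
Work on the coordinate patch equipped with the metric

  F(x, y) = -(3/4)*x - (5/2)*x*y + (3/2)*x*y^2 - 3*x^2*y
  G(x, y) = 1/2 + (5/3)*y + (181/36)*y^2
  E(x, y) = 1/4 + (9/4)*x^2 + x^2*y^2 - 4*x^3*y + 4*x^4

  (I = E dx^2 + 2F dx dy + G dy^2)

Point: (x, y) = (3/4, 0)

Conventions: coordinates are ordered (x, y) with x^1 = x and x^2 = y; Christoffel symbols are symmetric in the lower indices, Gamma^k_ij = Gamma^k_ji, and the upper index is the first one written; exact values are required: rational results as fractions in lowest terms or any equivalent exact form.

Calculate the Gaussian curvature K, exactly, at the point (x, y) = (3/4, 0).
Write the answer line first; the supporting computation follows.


Answer: K = -75544/75625

E = 89/32, F = -9/16, G = 1/2, EG - F^2 = 275/256 at the point
E_x = 81/8, E_y = -27/16, F_x = -3/4, F_y = -57/16, G_x = 0, G_y = 5/3
E_yy = 9/8, F_xy = -7, G_xx = 0
By Brioschi, K is (det M1 - det M2) divided by (EG - F^2) squared.
M1 = [[-E_yy/2 + F_xy - G_xx/2, E_x/2, F_x - E_y/2], [F_y - G_x/2, E, F], [G_y/2, F, G]] = [[-121/16, 81/16, 3/32], [-57/16, 89/32, -9/16], [5/6, -9/16, 1/2]]; det M1 = -12359/8192
M2 = [[0, E_y/2, G_x/2], [E_y/2, E, F], [G_x/2, F, G]] = [[0, -27/32, 0], [-27/32, 89/32, -9/16], [0, -9/16, 1/2]]; det M2 = -729/2048
det M1 - det M2 = -9443/8192; K = -9443/8192 / (275/256)^2 = -75544/75625


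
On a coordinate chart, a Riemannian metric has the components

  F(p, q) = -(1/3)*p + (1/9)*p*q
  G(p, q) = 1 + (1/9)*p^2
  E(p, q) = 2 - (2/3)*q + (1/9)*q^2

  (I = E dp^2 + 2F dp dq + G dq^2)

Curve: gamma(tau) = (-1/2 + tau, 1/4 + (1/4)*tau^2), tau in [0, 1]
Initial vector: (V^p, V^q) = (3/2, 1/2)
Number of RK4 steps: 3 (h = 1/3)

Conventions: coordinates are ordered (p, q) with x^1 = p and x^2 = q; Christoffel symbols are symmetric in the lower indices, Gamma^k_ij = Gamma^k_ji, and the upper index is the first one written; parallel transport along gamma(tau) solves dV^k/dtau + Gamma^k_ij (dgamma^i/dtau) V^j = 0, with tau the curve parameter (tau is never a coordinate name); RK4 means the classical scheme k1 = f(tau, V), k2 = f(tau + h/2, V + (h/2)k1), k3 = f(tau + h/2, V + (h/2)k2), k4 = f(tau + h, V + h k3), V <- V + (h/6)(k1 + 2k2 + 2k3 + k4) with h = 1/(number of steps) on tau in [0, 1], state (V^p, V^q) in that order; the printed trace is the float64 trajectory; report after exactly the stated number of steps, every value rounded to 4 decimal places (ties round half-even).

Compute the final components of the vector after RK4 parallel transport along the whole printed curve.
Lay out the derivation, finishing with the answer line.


gamma'(tau) = (1, (1/2)*tau); f(tau, V)^k = -Gamma^k_ij(gamma(tau)) gamma'^i(tau) V^j; h = 1/3; intermediate values shown to 6 dp
curve data and Christoffel symbols at the stage parameters:
  tau = 0.000000: gamma = (-0.500000, 0.250000), gamma' = (1.000000, 0.000000); Gamma_ppp = 0.000000, Gamma_ppq = -0.163569, Gamma_pqq = 0.000000, Gamma_qpp = 0.000000, Gamma_qpq = -0.029740, Gamma_qqq = 0.000000
  tau = 0.166667: gamma = (-0.333333, 0.256944), gamma' = (1.000000, 0.083333); Gamma_ppp = 0.000000, Gamma_ppq = -0.164892, Gamma_pqq = 0.000000, Gamma_qpp = 0.000000, Gamma_qpq = -0.020038, Gamma_qqq = 0.000000
  tau = 0.333333: gamma = (-0.166667, 0.277778), gamma' = (1.000000, 0.166667); Gamma_ppp = 0.000000, Gamma_ppq = -0.165603, Gamma_pqq = 0.000000, Gamma_qpp = 0.000000, Gamma_qpq = -0.010139, Gamma_qqq = 0.000000
  tau = 0.500000: gamma = (0.000000, 0.312500), gamma' = (1.000000, 0.250000); Gamma_ppp = 0.000000, Gamma_ppq = -0.165663, Gamma_pqq = 0.000000, Gamma_qpp = 0.000000, Gamma_qpq = 0.000000, Gamma_qqq = 0.000000
  tau = 0.666667: gamma = (0.166667, 0.361111), gamma' = (1.000000, 0.333333); Gamma_ppp = 0.000000, Gamma_ppq = -0.165018, Gamma_pqq = 0.000000, Gamma_qpp = 0.000000, Gamma_qpq = 0.010422, Gamma_qqq = 0.000000
  tau = 0.833333: gamma = (0.333333, 0.423611), gamma' = (1.000000, 0.416667); Gamma_ppp = 0.000000, Gamma_ppq = -0.163592, Gamma_pqq = 0.000000, Gamma_qpp = 0.000000, Gamma_qpq = 0.021166, Gamma_qqq = 0.000000
  tau = 1.000000: gamma = (0.500000, 0.500000), gamma' = (1.000000, 0.500000); Gamma_ppp = 0.000000, Gamma_ppq = -0.161290, Gamma_pqq = 0.000000, Gamma_qpp = 0.000000, Gamma_qpq = 0.032258, Gamma_qqq = 0.000000
step 0: V^p = 1.5000, V^q = 0.5000
step 1: k1 = (0.081784, 0.014870), k2 = (0.103653, 0.012596), k3 = (0.103641, 0.012594), k4 = (0.125851, 0.007705); V <- V + (h/6)(k1 + 2k2 + 2k3 + k4): V^p = 1.5346, V^q = 0.5041
step 2: k1 = (0.125827, 0.007704), k2 = (0.148140, 0.000000), k3 = (0.148081, 0.000000), k4 = (0.170303, -0.010756); V <- V + (h/6)(k1 + 2k2 + 2k3 + k4): V^p = 1.5839, V^q = 0.5039
step 3: k1 = (0.170276, -0.010754), k2 = (0.192038, -0.024846), k3 = (0.191901, -0.024828), k4 = (0.212832, -0.042566); V <- V + (h/6)(k1 + 2k2 + 2k3 + k4): V^p = 1.6479, V^q = 0.4954

Answer: V^p = 1.6479, V^q = 0.4954


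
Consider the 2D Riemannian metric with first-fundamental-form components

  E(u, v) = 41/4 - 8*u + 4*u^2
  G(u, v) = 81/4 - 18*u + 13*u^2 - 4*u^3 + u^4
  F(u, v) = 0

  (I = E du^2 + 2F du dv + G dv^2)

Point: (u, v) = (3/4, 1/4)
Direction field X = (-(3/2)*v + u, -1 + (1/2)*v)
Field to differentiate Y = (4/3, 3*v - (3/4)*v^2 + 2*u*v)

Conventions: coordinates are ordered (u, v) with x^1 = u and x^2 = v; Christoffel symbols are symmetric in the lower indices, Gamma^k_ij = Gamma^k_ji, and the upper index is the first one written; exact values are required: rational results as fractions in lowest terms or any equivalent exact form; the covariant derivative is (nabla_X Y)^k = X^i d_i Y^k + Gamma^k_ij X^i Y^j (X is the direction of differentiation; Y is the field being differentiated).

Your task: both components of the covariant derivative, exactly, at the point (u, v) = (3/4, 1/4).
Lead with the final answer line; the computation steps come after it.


Answer: (nabla_X Y)^u = -35723/106496, (nabla_X Y)^v = -18139/5472

E = 13/2, F = 0, G = 3249/256 at the point
E_u = -2, E_v = 0, F_u = 0, F_v = 0, G_u = -57/16, G_v = 0
EG - F^2 = 42237/512;  g^inv = (512/42237) * [[3249/256, 0], [0, 13/2]]
first-kind symbols [ij,l] = (1/2)(d_i g_jl + d_j g_il - d_l g_ij): [uu,u] = E_u/2 = -1, [uu,v] = F_u - E_v/2 = 0, [uv,u] = E_v/2 = 0, [uv,v] = G_u/2 = -57/32, [vv,u] = F_v - G_u/2 = 57/32, [vv,v] = G_v/2 = 0
Gamma^u_ij = (G*[ij,u] - F*[ij,v])/(EG - F^2), Gamma^v_ij = (E*[ij,v] - F*[ij,u])/(EG - F^2)
Gamma_uuu = -2/13, Gamma_uuv = 0, Gamma_uvv = 57/208, Gamma_vuu = 0, Gamma_vuv = -8/57, Gamma_vvv = 0
X = (3/8, -7/8), Y = (4/3, 69/64) at the point


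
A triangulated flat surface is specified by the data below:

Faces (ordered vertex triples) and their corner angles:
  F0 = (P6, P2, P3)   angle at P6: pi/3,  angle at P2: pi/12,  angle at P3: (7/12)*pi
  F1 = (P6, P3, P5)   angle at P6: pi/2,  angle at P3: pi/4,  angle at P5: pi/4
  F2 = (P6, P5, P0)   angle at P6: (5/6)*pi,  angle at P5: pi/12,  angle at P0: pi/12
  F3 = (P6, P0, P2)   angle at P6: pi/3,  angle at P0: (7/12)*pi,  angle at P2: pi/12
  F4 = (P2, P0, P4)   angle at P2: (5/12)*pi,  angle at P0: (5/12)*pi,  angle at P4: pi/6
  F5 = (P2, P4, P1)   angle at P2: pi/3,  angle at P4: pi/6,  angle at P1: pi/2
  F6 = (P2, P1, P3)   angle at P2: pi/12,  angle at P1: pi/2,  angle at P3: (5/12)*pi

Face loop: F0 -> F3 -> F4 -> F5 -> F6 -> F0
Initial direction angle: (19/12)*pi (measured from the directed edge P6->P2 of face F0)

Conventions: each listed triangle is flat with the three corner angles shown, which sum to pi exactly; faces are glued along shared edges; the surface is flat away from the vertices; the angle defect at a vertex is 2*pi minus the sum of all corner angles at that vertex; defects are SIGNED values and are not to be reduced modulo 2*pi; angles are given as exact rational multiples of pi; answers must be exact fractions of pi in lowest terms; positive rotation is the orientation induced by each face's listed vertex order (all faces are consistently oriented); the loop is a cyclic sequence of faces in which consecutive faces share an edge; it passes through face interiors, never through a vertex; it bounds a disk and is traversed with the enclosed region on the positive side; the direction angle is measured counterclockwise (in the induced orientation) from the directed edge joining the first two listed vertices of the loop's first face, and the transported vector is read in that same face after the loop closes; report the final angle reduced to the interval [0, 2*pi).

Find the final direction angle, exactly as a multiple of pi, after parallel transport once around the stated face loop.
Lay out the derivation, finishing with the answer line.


enclosed vertex P2: corner angles sum to pi, defect = 2*pi - pi = pi
adding the enclosed defects to the starting angle (mod 2*pi, induced orientation) gives the holonomy
final angle = (19/12)*pi + pi = (7/12)*pi (mod 2*pi)

Answer: final direction angle = (7/12)*pi


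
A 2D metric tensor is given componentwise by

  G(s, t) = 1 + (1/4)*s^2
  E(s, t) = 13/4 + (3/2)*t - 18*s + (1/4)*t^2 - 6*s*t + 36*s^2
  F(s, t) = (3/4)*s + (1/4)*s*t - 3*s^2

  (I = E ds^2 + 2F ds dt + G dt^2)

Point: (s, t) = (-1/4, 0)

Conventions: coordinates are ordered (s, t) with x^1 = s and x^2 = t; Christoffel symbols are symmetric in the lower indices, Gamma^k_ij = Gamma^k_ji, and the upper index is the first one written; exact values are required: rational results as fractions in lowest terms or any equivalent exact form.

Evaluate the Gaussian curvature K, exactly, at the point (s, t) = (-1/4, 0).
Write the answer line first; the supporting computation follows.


Answer: K = -1024/410881

E = 10, F = -3/8, G = 65/64, EG - F^2 = 641/64 at the point
E_s = -36, E_t = 3, F_s = 9/4, F_t = -1/16, G_s = -1/8, G_t = 0
E_tt = 1/2, F_st = 1/4, G_ss = 1/2
K follows from Brioschi's formula, (det M1 - det M2)/(EG - F^2)^2.
M1 = [[-E_tt/2 + F_st - G_ss/2, E_s/2, F_s - E_t/2], [F_t - G_s/2, E, F], [G_t/2, F, G]] = [[-1/4, -18, 3/4], [0, 10, -3/8], [0, -3/8, 65/64]]; det M1 = -641/256
M2 = [[0, E_t/2, G_s/2], [E_t/2, E, F], [G_s/2, F, G]] = [[0, 3/2, -1/16], [3/2, 10, -3/8], [-1/16, -3/8, 65/64]]; det M2 = -577/256
det M1 - det M2 = -1/4; K = -1/4 / (641/64)^2 = -1024/410881


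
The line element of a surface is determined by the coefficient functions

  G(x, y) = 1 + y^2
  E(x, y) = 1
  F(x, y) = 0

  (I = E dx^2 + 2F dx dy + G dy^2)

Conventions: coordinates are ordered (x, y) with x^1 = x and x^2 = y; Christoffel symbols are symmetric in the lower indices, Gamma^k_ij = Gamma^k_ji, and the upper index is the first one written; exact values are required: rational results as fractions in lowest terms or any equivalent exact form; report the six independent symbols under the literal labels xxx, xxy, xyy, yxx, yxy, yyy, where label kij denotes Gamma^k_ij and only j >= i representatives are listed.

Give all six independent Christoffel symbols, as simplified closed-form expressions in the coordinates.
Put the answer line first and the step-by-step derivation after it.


Answer: Gamma_xxx = 0, Gamma_xxy = 0, Gamma_xyy = 0, Gamma_yxx = 0, Gamma_yxy = 0, Gamma_yyy = y/(y^2 + 1)

E = 1; F = 0; G = 1 + y^2
Gamma^k_ij = (1/2) g^{kl} (d_i g_jl + d_j g_il - d_l g_ij), with g^inv = (1/(EG-F^2)) [[G, -F], [-F, E]]
first partials: E_x = 0, E_y = 0, F_x = 0, F_y = 0, G_x = 0, G_y = 2*y
D = EG - F^2 = 1 + y^2
expanded: Gamma^x_xx = (G E_x - 2F F_x + F E_y)/(2D), Gamma^x_xy = (G E_y - F G_x)/(2D), Gamma^x_yy = (2G F_y - G G_x - F G_y)/(2D), Gamma^y_xx = (2E F_x - E E_y - F E_x)/(2D), Gamma^y_xy = (E G_x - F E_y)/(2D), Gamma^y_yy = (E G_y - 2F F_y + F G_x)/(2D); substitute and cancel common factors


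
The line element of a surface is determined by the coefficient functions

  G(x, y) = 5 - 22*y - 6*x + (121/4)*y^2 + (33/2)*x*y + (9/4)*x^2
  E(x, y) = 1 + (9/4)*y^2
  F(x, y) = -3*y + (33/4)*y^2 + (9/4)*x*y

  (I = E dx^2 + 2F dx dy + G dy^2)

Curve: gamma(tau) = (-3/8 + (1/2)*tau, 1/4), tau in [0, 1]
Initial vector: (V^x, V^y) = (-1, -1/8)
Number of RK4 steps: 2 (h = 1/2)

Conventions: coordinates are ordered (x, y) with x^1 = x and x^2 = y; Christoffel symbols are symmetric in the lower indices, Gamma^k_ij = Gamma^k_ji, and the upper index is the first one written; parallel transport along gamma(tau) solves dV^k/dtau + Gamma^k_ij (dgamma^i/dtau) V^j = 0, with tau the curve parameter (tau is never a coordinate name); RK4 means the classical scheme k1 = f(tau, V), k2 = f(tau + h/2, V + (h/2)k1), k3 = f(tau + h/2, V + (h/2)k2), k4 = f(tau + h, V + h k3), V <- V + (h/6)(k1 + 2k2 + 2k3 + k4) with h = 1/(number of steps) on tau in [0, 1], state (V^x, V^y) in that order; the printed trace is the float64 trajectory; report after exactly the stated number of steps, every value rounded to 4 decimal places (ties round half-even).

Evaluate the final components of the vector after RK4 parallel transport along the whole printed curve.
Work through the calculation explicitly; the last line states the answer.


gamma'(tau) = (1/2, 0); f(tau, V)^k = -Gamma^k_ij(gamma(tau)) gamma'^i(tau) V^j; h = 1/2; intermediate values shown to 6 dp
curve data and Christoffel symbols at the stage parameters:
  tau = 0.000000: gamma = (-0.375000, 0.250000), gamma' = (0.500000, 0.000000); Gamma_xxx = 0.000000, Gamma_xxy = 0.220521, Gamma_xyy = 0.808576, Gamma_yxx = 0.000000, Gamma_yxy = -0.698315, Gamma_yyy = -2.560490
  tau = 0.250000: gamma = (-0.250000, 0.250000), gamma' = (0.500000, 0.000000); Gamma_xxx = 0.000000, Gamma_xxy = 0.262774, Gamma_xyy = 0.963504, Gamma_yxx = 0.000000, Gamma_yxy = -0.700730, Gamma_yyy = -2.569343
  tau = 0.500000: gamma = (-0.125000, 0.250000), gamma' = (0.500000, 0.000000); Gamma_xxx = 0.000000, Gamma_xxy = 0.312364, Gamma_xyy = 1.145336, Gamma_yxx = 0.000000, Gamma_yxy = -0.676790, Gamma_yyy = -2.481562
  tau = 0.750000: gamma = (0.000000, 0.250000), gamma' = (0.500000, 0.000000); Gamma_xxx = 0.000000, Gamma_xxy = 0.367347, Gamma_xyy = 1.346939, Gamma_yxx = 0.000000, Gamma_yxy = -0.612245, Gamma_yyy = -2.244898
  tau = 1.000000: gamma = (0.125000, 0.250000), gamma' = (0.500000, 0.000000); Gamma_xxx = 0.000000, Gamma_xxy = 0.422287, Gamma_xyy = 1.548387, Gamma_yxx = 0.000000, Gamma_yxy = -0.492669, Gamma_yyy = -1.806452
step 0: V^x = -1.0000, V^y = -0.1250
step 1: k1 = (0.013783, -0.043645), k2 = (0.017857, -0.047619), k3 = (0.017987, -0.047967), k4 = (0.023269, -0.050415); V <- V + (h/6)(k1 + 2k2 + 2k3 + k4): V^x = -0.9909, V^y = -0.1488
step 2: k1 = (0.023235, -0.050343), k2 = (0.029637, -0.049394), k3 = (0.029593, -0.049322), k4 = (0.036619, -0.042722); V <- V + (h/6)(k1 + 2k2 + 2k3 + k4): V^x = -0.9761, V^y = -0.1730

Answer: V^x = -0.9761, V^y = -0.1730


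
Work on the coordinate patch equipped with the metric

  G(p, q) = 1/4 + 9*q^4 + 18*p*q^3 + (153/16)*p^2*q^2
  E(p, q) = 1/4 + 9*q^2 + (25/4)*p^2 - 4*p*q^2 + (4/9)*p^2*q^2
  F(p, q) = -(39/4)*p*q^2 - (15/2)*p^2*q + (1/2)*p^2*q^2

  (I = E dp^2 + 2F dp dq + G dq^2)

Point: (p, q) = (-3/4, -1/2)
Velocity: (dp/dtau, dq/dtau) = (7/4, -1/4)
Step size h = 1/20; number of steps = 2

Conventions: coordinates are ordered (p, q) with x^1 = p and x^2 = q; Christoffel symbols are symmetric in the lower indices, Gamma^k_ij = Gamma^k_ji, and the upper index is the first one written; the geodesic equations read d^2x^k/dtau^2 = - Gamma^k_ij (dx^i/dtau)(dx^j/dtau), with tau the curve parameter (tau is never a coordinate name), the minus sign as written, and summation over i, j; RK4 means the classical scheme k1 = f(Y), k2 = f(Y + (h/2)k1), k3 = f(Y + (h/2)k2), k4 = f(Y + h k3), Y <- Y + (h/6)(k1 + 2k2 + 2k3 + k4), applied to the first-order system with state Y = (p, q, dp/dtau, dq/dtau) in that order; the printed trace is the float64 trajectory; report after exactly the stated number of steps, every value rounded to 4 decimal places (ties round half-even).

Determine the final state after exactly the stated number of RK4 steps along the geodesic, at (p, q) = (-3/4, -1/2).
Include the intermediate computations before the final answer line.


f(Y) = (dp/dtau, dq/dtau, -Gamma^p_ij Y'^i Y'^j, -Gamma^q_ij Y'^i Y'^j) with the Gammas evaluated at the stage position; h = 0.050000; intermediate values shown to 6 dp
step 0: p = -0.7500, q = -0.5000, dp/dtau = 1.7500, dq/dtau = -0.2500
step 1:
  k1: at (p, q) = (-0.750000, -0.500000), (dp/dtau, dq/dtau) = (1.750000, -0.250000); Gamma_ppp = -1.152958, Gamma_ppq = -1.163358, Gamma_pqq = 0.577927, Gamma_qpp = 0.649159, Gamma_qpq = 0.453751, Gamma_qqq = -3.203915; k1 = (1.750000, -0.250000, 2.476876, -1.390773)
  k2: at (p, q) = (-0.706250, -0.506250), (dp/dtau, dq/dtau) = (1.811922, -0.284769); Gamma_ppp = -1.123069, Gamma_ppq = -1.172575, Gamma_pqq = 0.585876, Gamma_qpp = 0.602321, Gamma_qpq = 0.394938, Gamma_qqq = -3.182934; k2 = (1.811922, -0.284769, 2.429542, -1.311781)
  k3: at (p, q) = (-0.704702, -0.507119), (dp/dtau, dq/dtau) = (1.810739, -0.282795); Gamma_ppp = -1.118866, Gamma_ppq = -1.171378, Gamma_pqq = 0.588537, Gamma_qpp = 0.596135, Gamma_qpq = 0.389798, Gamma_qqq = -3.181611; k3 = (1.810739, -0.282795, 2.421793, -1.300945)
  k4: at (p, q) = (-0.659463, -0.514140), (dp/dtau, dq/dtau) = (1.871090, -0.315047); Gamma_ppp = -1.084701, Gamma_ppq = -1.180474, Gamma_pqq = 0.596509, Gamma_qpp = 0.548619, Gamma_qpq = 0.324026, Gamma_qqq = -3.157401; k4 = (1.871090, -0.315047, 2.346569, -1.225300)
  Y <- Y + (h/6)(k1 + 2k2 + 2k3 + k4): p = -0.6594, q = -0.5142, dp/dtau = 1.8711, dq/dtau = -0.3153
step 2:
  k1: at (p, q) = (-0.659447, -0.514168), (dp/dtau, dq/dtau) = (1.871051, -0.315346); Gamma_ppp = -1.084569, Gamma_ppq = -1.180416, Gamma_pqq = 0.596601, Gamma_qpp = 0.548431, Gamma_qpq = 0.323888, Gamma_qqq = -3.157363; k1 = (1.871051, -0.315346, 2.344607, -1.223781)
  k2: at (p, q) = (-0.612670, -0.522052), (dp/dtau, dq/dtau) = (1.929666, -0.345941); Gamma_ppp = -1.045688, Gamma_ppq = -1.189396, Gamma_pqq = 0.604694, Gamma_qpp = 0.500826, Gamma_qpq = 0.250455, Gamma_qqq = -3.129814; k2 = (1.929666, -0.345941, 2.233407, -1.155937)
  k3: at (p, q) = (-0.611205, -0.522817), (dp/dtau, dq/dtau) = (1.926886, -0.344244); Gamma_ppp = -1.042206, Gamma_ppq = -1.188481, Gamma_pqq = 0.606565, Gamma_qpp = 0.496249, Gamma_qpq = 0.245972, Gamma_qqq = -3.128213; k3 = (1.926886, -0.344244, 2.221029, -1.145497)
  k4: at (p, q) = (-0.563102, -0.531380), (dp/dtau, dq/dtau) = (1.982102, -0.372621); Gamma_ppp = -0.999582, Gamma_ppq = -1.197970, Gamma_pqq = 0.613696, Gamma_qpp = 0.451879, Gamma_qpq = 0.165590, Gamma_qqq = -3.097392; k4 = (1.982102, -0.372621, 2.072301, -1.100647)
  Y <- Y + (h/6)(k1 + 2k2 + 2k3 + k4): p = -0.5631, q = -0.5314, dp/dtau = 1.9821, dq/dtau = -0.3731

Answer: p = -0.5631, q = -0.5314, dp/dtau = 1.9821, dq/dtau = -0.3731


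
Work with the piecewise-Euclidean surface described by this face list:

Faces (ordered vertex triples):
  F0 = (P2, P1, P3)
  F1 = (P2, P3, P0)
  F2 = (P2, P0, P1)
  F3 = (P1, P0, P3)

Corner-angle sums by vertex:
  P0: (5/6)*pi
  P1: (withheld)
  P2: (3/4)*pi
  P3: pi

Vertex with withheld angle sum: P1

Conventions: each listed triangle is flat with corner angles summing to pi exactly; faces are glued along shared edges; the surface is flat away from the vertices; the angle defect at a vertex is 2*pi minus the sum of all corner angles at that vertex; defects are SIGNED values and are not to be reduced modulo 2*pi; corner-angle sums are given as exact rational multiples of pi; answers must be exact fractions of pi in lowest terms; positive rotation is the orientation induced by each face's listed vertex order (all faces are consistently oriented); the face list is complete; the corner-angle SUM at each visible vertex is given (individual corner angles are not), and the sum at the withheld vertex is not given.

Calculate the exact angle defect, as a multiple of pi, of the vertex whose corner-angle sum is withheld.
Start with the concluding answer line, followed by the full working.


Answer: defect(P1) = (7/12)*pi

V = 4, E = 6, F = 4; chi = V - E + F = 2
Gauss-Bonnet: total defect = 2*pi*chi = 4*pi; visible defects sum to (41/12)*pi


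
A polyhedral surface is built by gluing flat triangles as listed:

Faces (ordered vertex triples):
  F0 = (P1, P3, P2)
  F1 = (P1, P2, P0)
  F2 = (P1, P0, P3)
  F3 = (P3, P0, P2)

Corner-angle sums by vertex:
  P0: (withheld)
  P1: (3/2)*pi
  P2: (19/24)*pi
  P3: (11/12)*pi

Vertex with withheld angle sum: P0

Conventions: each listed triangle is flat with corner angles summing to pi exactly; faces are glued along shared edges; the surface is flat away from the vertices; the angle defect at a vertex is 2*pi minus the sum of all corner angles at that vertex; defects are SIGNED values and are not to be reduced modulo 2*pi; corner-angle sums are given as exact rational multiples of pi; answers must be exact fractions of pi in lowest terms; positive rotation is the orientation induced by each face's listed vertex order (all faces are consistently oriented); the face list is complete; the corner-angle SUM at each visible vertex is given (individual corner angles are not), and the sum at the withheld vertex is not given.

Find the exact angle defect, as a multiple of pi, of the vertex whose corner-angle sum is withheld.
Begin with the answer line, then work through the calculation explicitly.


Answer: defect(P0) = (29/24)*pi

V = 4, E = 6, F = 4; chi = V - E + F = 2
Gauss-Bonnet: total defect = 2*pi*chi = 4*pi; visible defects sum to (67/24)*pi


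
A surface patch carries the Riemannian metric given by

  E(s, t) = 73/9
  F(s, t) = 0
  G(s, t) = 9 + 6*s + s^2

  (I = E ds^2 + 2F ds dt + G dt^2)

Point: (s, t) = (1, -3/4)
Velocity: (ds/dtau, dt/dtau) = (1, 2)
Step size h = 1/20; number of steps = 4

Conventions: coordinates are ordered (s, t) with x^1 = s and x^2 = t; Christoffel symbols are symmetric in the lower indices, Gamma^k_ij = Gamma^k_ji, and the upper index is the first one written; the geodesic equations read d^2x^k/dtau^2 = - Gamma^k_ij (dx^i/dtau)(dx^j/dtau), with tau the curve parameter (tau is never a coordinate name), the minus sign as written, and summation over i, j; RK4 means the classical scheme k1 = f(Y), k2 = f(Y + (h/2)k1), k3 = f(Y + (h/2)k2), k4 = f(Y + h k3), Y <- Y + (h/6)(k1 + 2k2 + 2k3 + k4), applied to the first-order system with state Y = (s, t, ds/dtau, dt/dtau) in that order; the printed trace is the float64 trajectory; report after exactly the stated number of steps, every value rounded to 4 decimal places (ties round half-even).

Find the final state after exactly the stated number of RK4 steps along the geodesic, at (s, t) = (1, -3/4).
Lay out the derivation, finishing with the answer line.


f(Y) = (ds/dtau, dt/dtau, -Gamma^s_ij Y'^i Y'^j, -Gamma^t_ij Y'^i Y'^j) with the Gammas evaluated at the stage position; h = 0.050000; intermediate values shown to 6 dp
step 0: s = 1.0000, t = -0.7500, ds/dtau = 1.0000, dt/dtau = 2.0000
step 1:
  k1: at (s, t) = (1.000000, -0.750000), (ds/dtau, dt/dtau) = (1.000000, 2.000000); Gamma_sss = 0.000000, Gamma_sst = 0.000000, Gamma_stt = -0.493151, Gamma_tss = 0.000000, Gamma_tst = 0.250000, Gamma_ttt = 0.000000; k1 = (1.000000, 2.000000, 1.972603, -1.000000)
  k2: at (s, t) = (1.025000, -0.700000), (ds/dtau, dt/dtau) = (1.049315, 1.975000); Gamma_sss = 0.000000, Gamma_sst = 0.000000, Gamma_stt = -0.496233, Gamma_tss = 0.000000, Gamma_tst = 0.248447, Gamma_ttt = 0.000000; k2 = (1.049315, 1.975000, 1.935618, -1.029763)
  k3: at (s, t) = (1.026233, -0.700625), (ds/dtau, dt/dtau) = (1.048390, 1.974256); Gamma_sss = 0.000000, Gamma_sst = 0.000000, Gamma_stt = -0.496385, Gamma_tss = 0.000000, Gamma_tst = 0.248371, Gamma_ttt = 0.000000; k3 = (1.048390, 1.974256, 1.934753, -1.028153)
  k4: at (s, t) = (1.052420, -0.651287), (ds/dtau, dt/dtau) = (1.096738, 1.948592); Gamma_sss = 0.000000, Gamma_sst = 0.000000, Gamma_stt = -0.499613, Gamma_tss = 0.000000, Gamma_tst = 0.246766, Gamma_ttt = 0.000000; k4 = (1.096738, 1.948592, 1.897038, -1.054725)
  Y <- Y + (h/6)(k1 + 2k2 + 2k3 + k4): s = 1.0524, t = -0.6513, ds/dtau = 1.0968, dt/dtau = 1.9486
step 2:
  k1: at (s, t) = (1.052435, -0.651274), (ds/dtau, dt/dtau) = (1.096753, 1.948579); Gamma_sss = 0.000000, Gamma_sst = 0.000000, Gamma_stt = -0.499615, Gamma_tss = 0.000000, Gamma_tst = 0.246765, Gamma_ttt = 0.000000; k1 = (1.096753, 1.948579, 1.897018, -1.054729)
  k2: at (s, t) = (1.079853, -0.602560), (ds/dtau, dt/dtau) = (1.144179, 1.922210); Gamma_sss = 0.000000, Gamma_sst = 0.000000, Gamma_stt = -0.502996, Gamma_tss = 0.000000, Gamma_tst = 0.245107, Gamma_ttt = 0.000000; k2 = (1.144179, 1.922210, 1.858515, -1.078153)
  k3: at (s, t) = (1.081039, -0.603219), (ds/dtau, dt/dtau) = (1.143216, 1.921625); Gamma_sss = 0.000000, Gamma_sst = 0.000000, Gamma_stt = -0.503142, Gamma_tss = 0.000000, Gamma_tst = 0.245036, Gamma_ttt = 0.000000; k3 = (1.143216, 1.921625, 1.857923, -1.076604)
  k4: at (s, t) = (1.109595, -0.555193), (ds/dtau, dt/dtau) = (1.189649, 1.894748); Gamma_sss = 0.000000, Gamma_sst = 0.000000, Gamma_stt = -0.506662, Gamma_tss = 0.000000, Gamma_tst = 0.243333, Gamma_ttt = 0.000000; k4 = (1.189649, 1.894748, 1.818955, -1.096987)
  Y <- Y + (h/6)(k1 + 2k2 + 2k3 + k4): s = 1.1096, t = -0.5552, ds/dtau = 1.1897, dt/dtau = 1.8947
step 3:
  k1: at (s, t) = (1.109611, -0.555182), (ds/dtau, dt/dtau) = (1.189660, 1.894735); Gamma_sss = 0.000000, Gamma_sst = 0.000000, Gamma_stt = -0.506664, Gamma_tss = 0.000000, Gamma_tst = 0.243332, Gamma_ttt = 0.000000; k1 = (1.189660, 1.894735, 1.818936, -1.096985)
  k2: at (s, t) = (1.139353, -0.507814), (ds/dtau, dt/dtau) = (1.235134, 1.867310); Gamma_sss = 0.000000, Gamma_sst = 0.000000, Gamma_stt = -0.510331, Gamma_tss = 0.000000, Gamma_tst = 0.241584, Gamma_ttt = 0.000000; k2 = (1.235134, 1.867310, 1.779447, -1.114367)
  k3: at (s, t) = (1.140490, -0.508500), (ds/dtau, dt/dtau) = (1.234146, 1.866876); Gamma_sss = 0.000000, Gamma_sst = 0.000000, Gamma_stt = -0.510471, Gamma_tss = 0.000000, Gamma_tst = 0.241517, Gamma_ttt = 0.000000; k3 = (1.234146, 1.866876, 1.779108, -1.112911)
  k4: at (s, t) = (1.171318, -0.461839), (ds/dtau, dt/dtau) = (1.278616, 1.839090); Gamma_sss = 0.000000, Gamma_sst = 0.000000, Gamma_stt = -0.514272, Gamma_tss = 0.000000, Gamma_tst = 0.239732, Gamma_ttt = 0.000000; k4 = (1.278616, 1.839090, 1.739397, -1.127456)
  Y <- Y + (h/6)(k1 + 2k2 + 2k3 + k4): s = 1.1713, t = -0.4618, ds/dtau = 1.2786, dt/dtau = 1.8391
step 4:
  k1: at (s, t) = (1.171335, -0.461831), (ds/dtau, dt/dtau) = (1.278622, 1.839077); Gamma_sss = 0.000000, Gamma_sst = 0.000000, Gamma_stt = -0.514274, Gamma_tss = 0.000000, Gamma_tst = 0.239731, Gamma_ttt = 0.000000; k1 = (1.278622, 1.839077, 1.739380, -1.127449)
  k2: at (s, t) = (1.203300, -0.415854), (ds/dtau, dt/dtau) = (1.322107, 1.810891); Gamma_sss = 0.000000, Gamma_sst = 0.000000, Gamma_stt = -0.518215, Gamma_tss = 0.000000, Gamma_tst = 0.237908, Gamma_ttt = 0.000000; k2 = (1.322107, 1.810891, 1.699396, -1.139196)
  k3: at (s, t) = (1.204387, -0.416559), (ds/dtau, dt/dtau) = (1.321107, 1.810597); Gamma_sss = 0.000000, Gamma_sst = 0.000000, Gamma_stt = -0.518349, Gamma_tss = 0.000000, Gamma_tst = 0.237847, Gamma_ttt = 0.000000; k3 = (1.321107, 1.810597, 1.699284, -1.137855)
  k4: at (s, t) = (1.237390, -0.371301), (ds/dtau, dt/dtau) = (1.363586, 1.782184); Gamma_sss = 0.000000, Gamma_sst = 0.000000, Gamma_stt = -0.522418, Gamma_tss = 0.000000, Gamma_tst = 0.235994, Gamma_ttt = 0.000000; k4 = (1.363586, 1.782184, 1.659293, -1.147009)
  Y <- Y + (h/6)(k1 + 2k2 + 2k3 + k4): s = 1.2374, t = -0.3713, ds/dtau = 1.3636, dt/dtau = 1.7822

Answer: s = 1.2374, t = -0.3713, ds/dtau = 1.3636, dt/dtau = 1.7822


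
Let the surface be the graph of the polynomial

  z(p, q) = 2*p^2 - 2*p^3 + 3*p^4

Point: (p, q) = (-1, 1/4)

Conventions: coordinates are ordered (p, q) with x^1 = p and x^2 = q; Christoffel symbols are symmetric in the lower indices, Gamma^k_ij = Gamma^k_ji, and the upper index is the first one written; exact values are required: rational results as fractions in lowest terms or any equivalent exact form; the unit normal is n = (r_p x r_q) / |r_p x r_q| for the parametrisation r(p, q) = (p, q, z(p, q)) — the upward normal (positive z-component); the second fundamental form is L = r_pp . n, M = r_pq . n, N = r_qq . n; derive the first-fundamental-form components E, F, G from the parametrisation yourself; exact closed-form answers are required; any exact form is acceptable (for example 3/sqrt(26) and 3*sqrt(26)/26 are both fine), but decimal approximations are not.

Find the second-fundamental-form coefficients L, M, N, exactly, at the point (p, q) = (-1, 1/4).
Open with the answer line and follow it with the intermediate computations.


Answer: L = 52*sqrt(485)/485, M = 0, N = 0

z_p = -22, z_q = 0, z_pp = 52, z_pq = 0, z_qq = 0
E = 485, F = 0, G = 1; answer radicand W^2 = 485
unnormalised second-form numerators: l = 52, m = 0, n = 0; L = l/sqrt(485), and similarly M = m/sqrt(W^2), N = n/sqrt(W^2)


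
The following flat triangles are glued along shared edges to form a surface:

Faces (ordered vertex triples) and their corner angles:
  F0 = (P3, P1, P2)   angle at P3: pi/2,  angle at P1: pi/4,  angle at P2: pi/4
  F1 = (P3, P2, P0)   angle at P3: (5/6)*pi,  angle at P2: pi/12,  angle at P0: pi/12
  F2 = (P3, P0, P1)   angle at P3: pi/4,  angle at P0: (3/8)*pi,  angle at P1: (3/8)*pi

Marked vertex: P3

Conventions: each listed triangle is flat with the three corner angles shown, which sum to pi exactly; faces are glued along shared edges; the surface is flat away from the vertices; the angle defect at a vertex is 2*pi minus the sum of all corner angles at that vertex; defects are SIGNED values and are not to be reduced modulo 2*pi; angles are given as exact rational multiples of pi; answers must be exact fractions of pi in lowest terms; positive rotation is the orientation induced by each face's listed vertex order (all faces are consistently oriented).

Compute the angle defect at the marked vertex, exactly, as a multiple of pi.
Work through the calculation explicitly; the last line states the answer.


Sum of corner angles at P3: (19/12)*pi
defect = 2*pi - (19/12)*pi

Answer: defect(P3) = (5/12)*pi


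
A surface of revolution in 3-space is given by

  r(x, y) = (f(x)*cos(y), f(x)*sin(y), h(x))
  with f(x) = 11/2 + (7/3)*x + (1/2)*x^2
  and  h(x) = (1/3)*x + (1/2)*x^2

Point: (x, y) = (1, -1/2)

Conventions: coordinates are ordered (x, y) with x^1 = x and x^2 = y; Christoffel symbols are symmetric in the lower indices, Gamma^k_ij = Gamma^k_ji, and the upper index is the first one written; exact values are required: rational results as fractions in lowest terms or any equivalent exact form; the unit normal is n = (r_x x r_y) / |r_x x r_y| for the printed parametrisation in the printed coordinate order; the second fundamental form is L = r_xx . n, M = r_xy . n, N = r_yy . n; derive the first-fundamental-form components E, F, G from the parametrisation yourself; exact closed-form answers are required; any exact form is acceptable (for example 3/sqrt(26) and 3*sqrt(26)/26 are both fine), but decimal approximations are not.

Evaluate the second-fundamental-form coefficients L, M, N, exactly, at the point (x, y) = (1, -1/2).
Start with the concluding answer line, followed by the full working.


Answer: L = 3*sqrt(29)/29, M = 0, N = 50*sqrt(29)/87

f = 25/3, f' = 10/3, f'' = 1, h' = 4/3, h'' = 1
E = 116/9, F = 0, G = 625/9; answer radicand W^2 = 116/9
unnormalised second-form numerators: l = 2, m = 0, n = 100/9; L = l/sqrt(116/9), and similarly M = m/sqrt(W^2), N = n/sqrt(W^2)


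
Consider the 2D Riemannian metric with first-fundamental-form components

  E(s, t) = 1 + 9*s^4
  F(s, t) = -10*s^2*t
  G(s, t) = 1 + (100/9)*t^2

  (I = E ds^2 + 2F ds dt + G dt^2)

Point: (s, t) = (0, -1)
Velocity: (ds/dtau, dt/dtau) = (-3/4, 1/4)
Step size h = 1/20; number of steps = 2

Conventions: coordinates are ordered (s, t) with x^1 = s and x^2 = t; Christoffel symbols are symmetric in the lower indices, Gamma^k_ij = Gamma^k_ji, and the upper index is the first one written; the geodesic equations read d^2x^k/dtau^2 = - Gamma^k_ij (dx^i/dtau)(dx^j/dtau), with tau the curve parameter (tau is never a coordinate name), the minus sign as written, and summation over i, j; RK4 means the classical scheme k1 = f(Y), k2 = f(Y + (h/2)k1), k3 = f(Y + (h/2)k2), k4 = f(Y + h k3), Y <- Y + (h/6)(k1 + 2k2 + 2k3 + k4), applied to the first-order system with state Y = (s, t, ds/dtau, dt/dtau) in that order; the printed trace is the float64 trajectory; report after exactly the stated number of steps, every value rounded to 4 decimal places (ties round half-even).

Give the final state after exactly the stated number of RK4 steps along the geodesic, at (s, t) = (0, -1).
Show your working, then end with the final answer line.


f(Y) = (ds/dtau, dt/dtau, -Gamma^s_ij Y'^i Y'^j, -Gamma^t_ij Y'^i Y'^j) with the Gammas evaluated at the stage position; h = 0.050000; intermediate values shown to 6 dp
step 0: s = 0.0000, t = -1.0000, ds/dtau = -0.7500, dt/dtau = 0.2500
step 1:
  k1: at (s, t) = (0.000000, -1.000000), (ds/dtau, dt/dtau) = (-0.750000, 0.250000); Gamma_sss = 0.000000, Gamma_sst = 0.000000, Gamma_stt = 0.000000, Gamma_tss = 0.000000, Gamma_tst = 0.000000, Gamma_ttt = -0.917431; k1 = (-0.750000, 0.250000, 0.000000, 0.057339)
  k2: at (s, t) = (-0.018750, -0.993750), (ds/dtau, dt/dtau) = (-0.750000, 0.251433); Gamma_sss = -0.000010, Gamma_sst = 0.000000, Gamma_stt = -0.000294, Gamma_tss = -0.031126, Gamma_tst = 0.000000, Gamma_ttt = -0.922240; k2 = (-0.750000, 0.251433, 0.000024, 0.075811)
  k3: at (s, t) = (-0.018750, -0.993714), (ds/dtau, dt/dtau) = (-0.749999, 0.251895); Gamma_sss = -0.000010, Gamma_sst = 0.000000, Gamma_stt = -0.000294, Gamma_tss = -0.031127, Gamma_tst = 0.000000, Gamma_ttt = -0.922268; k3 = (-0.749999, 0.251895, 0.000024, 0.076028)
  k4: at (s, t) = (-0.037500, -0.987405), (ds/dtau, dt/dtau) = (-0.749999, 0.253801); Gamma_sss = -0.000080, Gamma_sst = 0.000000, Gamma_stt = -0.001188, Gamma_tss = -0.062584, Gamma_tst = 0.000000, Gamma_ttt = -0.927167; k4 = (-0.749999, 0.253801, 0.000122, 0.094927)
  Y <- Y + (h/6)(k1 + 2k2 + 2k3 + k4): s = -0.0375, t = -0.9874, ds/dtau = -0.7500, dt/dtau = 0.2538
step 2:
  k1: at (s, t) = (-0.037500, -0.987413), (ds/dtau, dt/dtau) = (-0.749998, 0.253800); Gamma_sss = -0.000080, Gamma_sst = 0.000000, Gamma_stt = -0.001188, Gamma_tss = -0.062583, Gamma_tst = 0.000000, Gamma_ttt = -0.927161; k1 = (-0.749998, 0.253800, 0.000122, 0.094925)
  k2: at (s, t) = (-0.056250, -0.981068), (ds/dtau, dt/dtau) = (-0.749995, 0.256173); Gamma_sss = -0.000274, Gamma_sst = 0.000000, Gamma_stt = -0.002706, Gamma_tss = -0.094378, Gamma_tst = 0.000000, Gamma_ttt = -0.932129; k2 = (-0.749995, 0.256173, 0.000332, 0.114257)
  k3: at (s, t) = (-0.056250, -0.981009), (ds/dtau, dt/dtau) = (-0.749990, 0.256656); Gamma_sss = -0.000274, Gamma_sst = 0.000000, Gamma_stt = -0.002706, Gamma_tss = -0.094383, Gamma_tst = 0.000000, Gamma_ttt = -0.932176; k3 = (-0.749990, 0.256656, 0.000332, 0.114493)
  k4: at (s, t) = (-0.074999, -0.974580), (ds/dtau, dt/dtau) = (-0.749982, 0.259524); Gamma_sss = -0.000657, Gamma_sst = 0.000000, Gamma_stt = -0.004869, Gamma_tss = -0.126528, Gamma_tst = 0.000000, Gamma_ttt = -0.937248; k4 = (-0.749982, 0.259524, 0.000698, 0.134295)
  Y <- Y + (h/6)(k1 + 2k2 + 2k3 + k4): s = -0.0750, t = -0.9746, ds/dtau = -0.7500, dt/dtau = 0.2595

Answer: s = -0.0750, t = -0.9746, ds/dtau = -0.7500, dt/dtau = 0.2595
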